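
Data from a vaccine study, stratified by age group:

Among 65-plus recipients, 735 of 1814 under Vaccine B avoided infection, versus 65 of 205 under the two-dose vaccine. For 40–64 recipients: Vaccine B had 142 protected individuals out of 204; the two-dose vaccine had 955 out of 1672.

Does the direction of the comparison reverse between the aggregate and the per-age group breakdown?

65-plus: Vaccine B 735/1814 = 40.5%, the two-dose vaccine 65/205 = 31.7% → Vaccine B
40–64: Vaccine B 142/204 = 69.6%, the two-dose vaccine 955/1672 = 57.1% → Vaccine B
Overall: Vaccine B 877/2018 = 43.5%, the two-dose vaccine 1020/1877 = 54.3% → the two-dose vaccine
Vaccine B wins each age group but the two-dose vaccine wins overall — the comparison reverses. Vaccine B's recipients skew toward 65-plus, which has a lower base rate.

Yes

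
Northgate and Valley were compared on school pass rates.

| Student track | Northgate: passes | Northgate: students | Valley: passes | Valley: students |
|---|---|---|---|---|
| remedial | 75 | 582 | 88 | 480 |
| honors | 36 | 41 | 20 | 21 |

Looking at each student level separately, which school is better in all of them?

Remedial: Northgate 75/582 = 12.9%, Valley 88/480 = 18.3% → Valley
Honors: Northgate 36/41 = 87.8%, Valley 20/21 = 95.2% → Valley
Valley has the higher rate in both groups.

Valley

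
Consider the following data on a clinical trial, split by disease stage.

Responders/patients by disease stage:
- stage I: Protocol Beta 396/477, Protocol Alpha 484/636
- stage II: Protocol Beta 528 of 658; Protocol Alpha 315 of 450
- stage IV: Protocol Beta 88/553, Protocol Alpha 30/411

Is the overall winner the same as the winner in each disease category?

Stage I: Protocol Beta 396/477 = 83.0%, Protocol Alpha 484/636 = 76.1% → Protocol Beta
Stage II: Protocol Beta 528/658 = 80.2%, Protocol Alpha 315/450 = 70.0% → Protocol Beta
Stage IV: Protocol Beta 88/553 = 15.9%, Protocol Alpha 30/411 = 7.3% → Protocol Beta
Overall: Protocol Beta 1012/1688 = 60.0%, Protocol Alpha 829/1497 = 55.4% → Protocol Beta
Protocol Beta wins overall and in every disease group — no reversal.

Yes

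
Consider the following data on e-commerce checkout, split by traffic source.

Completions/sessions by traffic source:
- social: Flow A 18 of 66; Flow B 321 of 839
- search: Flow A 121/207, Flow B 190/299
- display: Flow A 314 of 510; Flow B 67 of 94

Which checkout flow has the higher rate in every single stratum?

Social: Flow A 18/66 = 27.3%, Flow B 321/839 = 38.3% → Flow B
Search: Flow A 121/207 = 58.5%, Flow B 190/299 = 63.5% → Flow B
Display: Flow A 314/510 = 61.6%, Flow B 67/94 = 71.3% → Flow B
Flow B has the higher rate in all 3 groups.

Flow B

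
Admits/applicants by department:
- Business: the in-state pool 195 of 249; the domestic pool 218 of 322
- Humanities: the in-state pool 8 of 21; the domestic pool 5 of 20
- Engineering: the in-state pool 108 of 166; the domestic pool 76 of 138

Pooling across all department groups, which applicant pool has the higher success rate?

the in-state pool

Business: the in-state pool 195/249 = 78.3%, the domestic pool 218/322 = 67.7% → the in-state pool
Humanities: the in-state pool 8/21 = 38.1%, the domestic pool 5/20 = 25.0% → the in-state pool
Engineering: the in-state pool 108/166 = 65.1%, the domestic pool 76/138 = 55.1% → the in-state pool
Overall: the in-state pool 311/436 = 71.3%, the domestic pool 299/480 = 62.3% → the in-state pool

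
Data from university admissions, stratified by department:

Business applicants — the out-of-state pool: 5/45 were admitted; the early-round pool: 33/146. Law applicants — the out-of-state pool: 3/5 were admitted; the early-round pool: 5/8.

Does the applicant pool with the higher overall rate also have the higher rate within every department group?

Business: the out-of-state pool 5/45 = 11.1%, the early-round pool 33/146 = 22.6% → the early-round pool
Law: the out-of-state pool 3/5 = 60.0%, the early-round pool 5/8 = 62.5% → the early-round pool
Overall: the out-of-state pool 8/50 = 16.0%, the early-round pool 38/154 = 24.7% → the early-round pool
The early-round pool wins overall and in every department group — no reversal.

Yes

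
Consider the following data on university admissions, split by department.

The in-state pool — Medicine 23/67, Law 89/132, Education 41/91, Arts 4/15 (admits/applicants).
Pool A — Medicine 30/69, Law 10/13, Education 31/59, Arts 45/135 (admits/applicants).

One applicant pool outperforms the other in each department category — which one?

Pool A

Medicine: the in-state pool 23/67 = 34.3%, Pool A 30/69 = 43.5% → Pool A
Law: the in-state pool 89/132 = 67.4%, Pool A 10/13 = 76.9% → Pool A
Education: the in-state pool 41/91 = 45.1%, Pool A 31/59 = 52.5% → Pool A
Arts: the in-state pool 4/15 = 26.7%, Pool A 45/135 = 33.3% → Pool A
Pool A has the higher rate in all 4 groups.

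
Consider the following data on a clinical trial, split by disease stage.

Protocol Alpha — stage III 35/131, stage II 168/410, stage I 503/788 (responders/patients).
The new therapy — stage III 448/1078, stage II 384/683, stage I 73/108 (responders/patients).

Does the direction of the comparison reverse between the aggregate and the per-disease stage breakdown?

Yes

Stage III: Protocol Alpha 35/131 = 26.7%, the new therapy 448/1078 = 41.6% → the new therapy
Stage II: Protocol Alpha 168/410 = 41.0%, the new therapy 384/683 = 56.2% → the new therapy
Stage I: Protocol Alpha 503/788 = 63.8%, the new therapy 73/108 = 67.6% → the new therapy
Overall: Protocol Alpha 706/1329 = 53.1%, the new therapy 905/1869 = 48.4% → Protocol Alpha
The new therapy wins each disease group but Protocol Alpha wins overall — the comparison reverses. The new therapy's patients skew toward stage III, which has a lower base rate.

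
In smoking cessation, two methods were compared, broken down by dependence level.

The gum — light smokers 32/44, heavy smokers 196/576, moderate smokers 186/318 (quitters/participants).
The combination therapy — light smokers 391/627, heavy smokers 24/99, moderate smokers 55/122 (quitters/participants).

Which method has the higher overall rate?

Light smokers: the gum 32/44 = 72.7%, the combination therapy 391/627 = 62.4% → the gum
Heavy smokers: the gum 196/576 = 34.0%, the combination therapy 24/99 = 24.2% → the gum
Moderate smokers: the gum 186/318 = 58.5%, the combination therapy 55/122 = 45.1% → the gum
Overall: the gum 414/938 = 44.1%, the combination therapy 470/848 = 55.4% → the combination therapy
(The gum wins every dependence group but the combination therapy wins overall — the gum's participants skew toward the low-rate heavy smokers group.)

the combination therapy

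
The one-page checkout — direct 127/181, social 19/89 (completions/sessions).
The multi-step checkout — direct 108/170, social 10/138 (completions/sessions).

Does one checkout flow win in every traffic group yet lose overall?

No

Direct: the one-page checkout 127/181 = 70.2%, the multi-step checkout 108/170 = 63.5% → the one-page checkout
Social: the one-page checkout 19/89 = 21.3%, the multi-step checkout 10/138 = 7.2% → the one-page checkout
Overall: the one-page checkout 146/270 = 54.1%, the multi-step checkout 118/308 = 38.3% → the one-page checkout
The one-page checkout wins overall and in every traffic group — no reversal.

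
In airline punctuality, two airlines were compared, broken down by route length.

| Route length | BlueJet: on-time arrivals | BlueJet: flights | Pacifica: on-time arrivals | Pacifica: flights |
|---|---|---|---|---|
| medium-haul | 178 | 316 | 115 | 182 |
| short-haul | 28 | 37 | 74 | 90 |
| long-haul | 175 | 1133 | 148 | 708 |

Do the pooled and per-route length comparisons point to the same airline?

Medium-haul: BlueJet 178/316 = 56.3%, Pacifica 115/182 = 63.2% → Pacifica
Short-haul: BlueJet 28/37 = 75.7%, Pacifica 74/90 = 82.2% → Pacifica
Long-haul: BlueJet 175/1133 = 15.4%, Pacifica 148/708 = 20.9% → Pacifica
Overall: BlueJet 381/1486 = 25.6%, Pacifica 337/980 = 34.4% → Pacifica
Pacifica wins overall and in every route group — no reversal.

Yes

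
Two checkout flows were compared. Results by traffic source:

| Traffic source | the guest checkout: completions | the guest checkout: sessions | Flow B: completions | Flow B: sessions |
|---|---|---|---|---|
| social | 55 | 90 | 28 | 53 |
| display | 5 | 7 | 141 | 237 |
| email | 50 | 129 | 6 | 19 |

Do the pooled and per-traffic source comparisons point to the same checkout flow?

No

Social: the guest checkout 55/90 = 61.1%, Flow B 28/53 = 52.8% → the guest checkout
Display: the guest checkout 5/7 = 71.4%, Flow B 141/237 = 59.5% → the guest checkout
Email: the guest checkout 50/129 = 38.8%, Flow B 6/19 = 31.6% → the guest checkout
Overall: the guest checkout 110/226 = 48.7%, Flow B 175/309 = 56.6% → Flow B
The guest checkout wins each traffic group but Flow B wins overall — the comparison reverses. The guest checkout's sessions skew toward email, which has a lower base rate.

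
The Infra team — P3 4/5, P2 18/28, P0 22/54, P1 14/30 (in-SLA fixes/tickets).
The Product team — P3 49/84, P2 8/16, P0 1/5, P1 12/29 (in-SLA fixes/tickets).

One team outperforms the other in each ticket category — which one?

P3: the Infra team 4/5 = 80.0%, the Product team 49/84 = 58.3% → the Infra team
P2: the Infra team 18/28 = 64.3%, the Product team 8/16 = 50.0% → the Infra team
P0: the Infra team 22/54 = 40.7%, the Product team 1/5 = 20.0% → the Infra team
P1: the Infra team 14/30 = 46.7%, the Product team 12/29 = 41.4% → the Infra team
The Infra team has the higher rate in all 4 groups.

the Infra team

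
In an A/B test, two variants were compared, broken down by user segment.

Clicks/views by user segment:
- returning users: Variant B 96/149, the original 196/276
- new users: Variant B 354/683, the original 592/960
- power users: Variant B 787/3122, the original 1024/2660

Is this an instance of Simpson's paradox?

No

Returning users: Variant B 96/149 = 64.4%, the original 196/276 = 71.0% → the original
New users: Variant B 354/683 = 51.8%, the original 592/960 = 61.7% → the original
Power users: Variant B 787/3122 = 25.2%, the original 1024/2660 = 38.5% → the original
Overall: Variant B 1237/3954 = 31.3%, the original 1812/3896 = 46.5% → the original
The original wins overall and in every user group — no reversal.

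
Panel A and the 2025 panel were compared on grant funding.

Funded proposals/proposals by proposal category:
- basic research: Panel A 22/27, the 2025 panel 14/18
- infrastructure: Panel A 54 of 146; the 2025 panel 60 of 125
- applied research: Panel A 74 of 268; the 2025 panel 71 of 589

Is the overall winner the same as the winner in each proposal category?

No

Basic research: Panel A 22/27 = 81.5%, the 2025 panel 14/18 = 77.8% → Panel A
Infrastructure: Panel A 54/146 = 37.0%, the 2025 panel 60/125 = 48.0% → the 2025 panel
Applied research: Panel A 74/268 = 27.6%, the 2025 panel 71/589 = 12.1% → Panel A
Overall: Panel A 150/441 = 34.0%, the 2025 panel 145/732 = 19.8% → Panel A
Neither sweeps: Panel A wins 2 of 3 groups, the 2025 panel wins 1. Panel A wins overall but not every group — no Simpson reversal.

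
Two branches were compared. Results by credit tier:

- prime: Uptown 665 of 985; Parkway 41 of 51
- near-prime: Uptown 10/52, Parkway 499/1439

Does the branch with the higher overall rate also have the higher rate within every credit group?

No

Prime: Uptown 665/985 = 67.5%, Parkway 41/51 = 80.4% → Parkway
Near-prime: Uptown 10/52 = 19.2%, Parkway 499/1439 = 34.7% → Parkway
Overall: Uptown 675/1037 = 65.1%, Parkway 540/1490 = 36.2% → Uptown
Parkway wins each credit group but Uptown wins overall — the comparison reverses. Parkway's applications skew toward near-prime, which has a lower base rate.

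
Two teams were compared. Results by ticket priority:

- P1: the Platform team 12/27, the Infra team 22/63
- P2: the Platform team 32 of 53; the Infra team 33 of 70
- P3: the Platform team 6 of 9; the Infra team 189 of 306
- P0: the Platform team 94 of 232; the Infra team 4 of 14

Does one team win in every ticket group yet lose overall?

P1: the Platform team 12/27 = 44.4%, the Infra team 22/63 = 34.9% → the Platform team
P2: the Platform team 32/53 = 60.4%, the Infra team 33/70 = 47.1% → the Platform team
P3: the Platform team 6/9 = 66.7%, the Infra team 189/306 = 61.8% → the Platform team
P0: the Platform team 94/232 = 40.5%, the Infra team 4/14 = 28.6% → the Platform team
Overall: the Platform team 144/321 = 44.9%, the Infra team 248/453 = 54.7% → the Infra team
The Platform team wins each ticket group but the Infra team wins overall — the comparison reverses. The Platform team's tickets skew toward P0, which has a lower base rate.

Yes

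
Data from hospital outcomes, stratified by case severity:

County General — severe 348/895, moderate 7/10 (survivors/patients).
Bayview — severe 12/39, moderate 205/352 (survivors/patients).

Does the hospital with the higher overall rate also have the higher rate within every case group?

Severe: County General 348/895 = 38.9%, Bayview 12/39 = 30.8% → County General
Moderate: County General 7/10 = 70.0%, Bayview 205/352 = 58.2% → County General
Overall: County General 355/905 = 39.2%, Bayview 217/391 = 55.5% → Bayview
County General wins each case group but Bayview wins overall — the comparison reverses. County General's patients skew toward severe, which has a lower base rate.

No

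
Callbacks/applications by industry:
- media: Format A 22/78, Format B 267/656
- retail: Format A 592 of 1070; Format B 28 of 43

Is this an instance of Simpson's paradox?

Media: Format A 22/78 = 28.2%, Format B 267/656 = 40.7% → Format B
Retail: Format A 592/1070 = 55.3%, Format B 28/43 = 65.1% → Format B
Overall: Format A 614/1148 = 53.5%, Format B 295/699 = 42.2% → Format A
Format B wins each industry group but Format A wins overall — the comparison reverses. Format B's applications skew toward media, which has a lower base rate.

Yes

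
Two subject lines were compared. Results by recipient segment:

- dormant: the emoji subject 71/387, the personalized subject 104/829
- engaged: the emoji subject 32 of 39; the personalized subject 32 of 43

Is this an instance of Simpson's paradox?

No

Dormant: the emoji subject 71/387 = 18.3%, the personalized subject 104/829 = 12.5% → the emoji subject
Engaged: the emoji subject 32/39 = 82.1%, the personalized subject 32/43 = 74.4% → the emoji subject
Overall: the emoji subject 103/426 = 24.2%, the personalized subject 136/872 = 15.6% → the emoji subject
The emoji subject wins overall and in every recipient group — no reversal.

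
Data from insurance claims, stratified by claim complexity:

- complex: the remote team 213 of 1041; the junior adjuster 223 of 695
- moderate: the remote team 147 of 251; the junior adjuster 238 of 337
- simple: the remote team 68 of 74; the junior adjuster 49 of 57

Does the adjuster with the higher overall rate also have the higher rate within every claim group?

No

Complex: the remote team 213/1041 = 20.5%, the junior adjuster 223/695 = 32.1% → the junior adjuster
Moderate: the remote team 147/251 = 58.6%, the junior adjuster 238/337 = 70.6% → the junior adjuster
Simple: the remote team 68/74 = 91.9%, the junior adjuster 49/57 = 86.0% → the remote team
Overall: the remote team 428/1366 = 31.3%, the junior adjuster 510/1089 = 46.8% → the junior adjuster
Neither sweeps: the remote team wins 1 of 3 groups, the junior adjuster wins 2. The junior adjuster wins overall but not every group — no Simpson reversal.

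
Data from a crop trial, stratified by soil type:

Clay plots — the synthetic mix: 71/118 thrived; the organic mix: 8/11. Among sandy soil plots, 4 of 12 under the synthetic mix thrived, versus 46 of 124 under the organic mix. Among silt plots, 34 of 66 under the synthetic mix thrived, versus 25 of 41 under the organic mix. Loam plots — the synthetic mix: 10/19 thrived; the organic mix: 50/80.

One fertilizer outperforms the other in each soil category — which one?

the organic mix

Clay: the synthetic mix 71/118 = 60.2%, the organic mix 8/11 = 72.7% → the organic mix
Sandy soil: the synthetic mix 4/12 = 33.3%, the organic mix 46/124 = 37.1% → the organic mix
Silt: the synthetic mix 34/66 = 51.5%, the organic mix 25/41 = 61.0% → the organic mix
Loam: the synthetic mix 10/19 = 52.6%, the organic mix 50/80 = 62.5% → the organic mix
The organic mix has the higher rate in all 4 groups.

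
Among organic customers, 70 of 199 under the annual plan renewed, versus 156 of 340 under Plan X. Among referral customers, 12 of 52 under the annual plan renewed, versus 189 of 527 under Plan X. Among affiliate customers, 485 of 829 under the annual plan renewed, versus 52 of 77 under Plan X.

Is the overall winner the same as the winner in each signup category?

Organic: the annual plan 70/199 = 35.2%, Plan X 156/340 = 45.9% → Plan X
Referral: the annual plan 12/52 = 23.1%, Plan X 189/527 = 35.9% → Plan X
Affiliate: the annual plan 485/829 = 58.5%, Plan X 52/77 = 67.5% → Plan X
Overall: the annual plan 567/1080 = 52.5%, Plan X 397/944 = 42.1% → the annual plan
Plan X wins each signup group but the annual plan wins overall — the comparison reverses. Plan X's customers skew toward referral, which has a lower base rate.

No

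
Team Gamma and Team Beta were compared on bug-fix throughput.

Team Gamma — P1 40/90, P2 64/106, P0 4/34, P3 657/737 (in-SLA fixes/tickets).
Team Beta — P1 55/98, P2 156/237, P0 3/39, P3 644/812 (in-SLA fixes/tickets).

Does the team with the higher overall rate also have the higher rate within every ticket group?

P1: Team Gamma 40/90 = 44.4%, Team Beta 55/98 = 56.1% → Team Beta
P2: Team Gamma 64/106 = 60.4%, Team Beta 156/237 = 65.8% → Team Beta
P0: Team Gamma 4/34 = 11.8%, Team Beta 3/39 = 7.7% → Team Gamma
P3: Team Gamma 657/737 = 89.1%, Team Beta 644/812 = 79.3% → Team Gamma
Overall: Team Gamma 765/967 = 79.1%, Team Beta 858/1186 = 72.3% → Team Gamma
Neither sweeps: Team Gamma wins 2 of 4 groups, Team Beta wins 2. Team Gamma wins overall but not every group — no Simpson reversal.

No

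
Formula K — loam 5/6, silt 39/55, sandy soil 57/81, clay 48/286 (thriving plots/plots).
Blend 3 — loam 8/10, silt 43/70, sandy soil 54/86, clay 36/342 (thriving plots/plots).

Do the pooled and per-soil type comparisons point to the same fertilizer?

Loam: Formula K 5/6 = 83.3%, Blend 3 8/10 = 80.0% → Formula K
Silt: Formula K 39/55 = 70.9%, Blend 3 43/70 = 61.4% → Formula K
Sandy soil: Formula K 57/81 = 70.4%, Blend 3 54/86 = 62.8% → Formula K
Clay: Formula K 48/286 = 16.8%, Blend 3 36/342 = 10.5% → Formula K
Overall: Formula K 149/428 = 34.8%, Blend 3 141/508 = 27.8% → Formula K
Formula K wins overall and in every soil group — no reversal.

Yes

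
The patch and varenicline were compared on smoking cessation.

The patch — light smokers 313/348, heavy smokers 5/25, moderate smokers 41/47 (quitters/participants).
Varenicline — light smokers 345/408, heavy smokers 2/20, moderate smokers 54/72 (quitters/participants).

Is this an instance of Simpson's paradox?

Light smokers: the patch 313/348 = 89.9%, varenicline 345/408 = 84.6% → the patch
Heavy smokers: the patch 5/25 = 20.0%, varenicline 2/20 = 10.0% → the patch
Moderate smokers: the patch 41/47 = 87.2%, varenicline 54/72 = 75.0% → the patch
Overall: the patch 359/420 = 85.5%, varenicline 401/500 = 80.2% → the patch
The patch wins overall and in every dependence group — no reversal.

No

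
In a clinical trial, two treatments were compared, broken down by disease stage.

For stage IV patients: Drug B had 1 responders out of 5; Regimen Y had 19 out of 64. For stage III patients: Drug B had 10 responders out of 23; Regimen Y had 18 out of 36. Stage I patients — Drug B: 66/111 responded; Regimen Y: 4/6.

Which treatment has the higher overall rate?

Stage IV: Drug B 1/5 = 20.0%, Regimen Y 19/64 = 29.7% → Regimen Y
Stage III: Drug B 10/23 = 43.5%, Regimen Y 18/36 = 50.0% → Regimen Y
Stage I: Drug B 66/111 = 59.5%, Regimen Y 4/6 = 66.7% → Regimen Y
Overall: Drug B 77/139 = 55.4%, Regimen Y 41/106 = 38.7% → Drug B
(Regimen Y wins every disease group but Drug B wins overall — Regimen Y's patients skew toward the low-rate stage IV group.)

Drug B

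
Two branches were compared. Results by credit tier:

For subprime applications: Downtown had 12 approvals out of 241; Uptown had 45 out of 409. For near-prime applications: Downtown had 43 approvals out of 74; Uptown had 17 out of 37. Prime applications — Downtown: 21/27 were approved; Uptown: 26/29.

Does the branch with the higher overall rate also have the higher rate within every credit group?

No

Subprime: Downtown 12/241 = 5.0%, Uptown 45/409 = 11.0% → Uptown
Near-prime: Downtown 43/74 = 58.1%, Uptown 17/37 = 45.9% → Downtown
Prime: Downtown 21/27 = 77.8%, Uptown 26/29 = 89.7% → Uptown
Overall: Downtown 76/342 = 22.2%, Uptown 88/475 = 18.5% → Downtown
Neither sweeps: Downtown wins 1 of 3 groups, Uptown wins 2. Downtown wins overall but not every group — no Simpson reversal.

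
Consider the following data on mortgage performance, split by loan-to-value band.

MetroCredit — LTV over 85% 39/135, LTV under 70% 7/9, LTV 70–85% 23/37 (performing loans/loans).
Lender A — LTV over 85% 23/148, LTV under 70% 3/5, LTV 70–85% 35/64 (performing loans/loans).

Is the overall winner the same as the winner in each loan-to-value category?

Yes

LTV over 85%: MetroCredit 39/135 = 28.9%, Lender A 23/148 = 15.5% → MetroCredit
LTV under 70%: MetroCredit 7/9 = 77.8%, Lender A 3/5 = 60.0% → MetroCredit
LTV 70–85%: MetroCredit 23/37 = 62.2%, Lender A 35/64 = 54.7% → MetroCredit
Overall: MetroCredit 69/181 = 38.1%, Lender A 61/217 = 28.1% → MetroCredit
MetroCredit wins overall and in every loan-to-value group — no reversal.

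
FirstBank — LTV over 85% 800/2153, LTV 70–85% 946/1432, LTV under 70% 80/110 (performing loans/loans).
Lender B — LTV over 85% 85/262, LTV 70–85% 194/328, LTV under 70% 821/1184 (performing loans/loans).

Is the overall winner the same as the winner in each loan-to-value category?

LTV over 85%: FirstBank 800/2153 = 37.2%, Lender B 85/262 = 32.4% → FirstBank
LTV 70–85%: FirstBank 946/1432 = 66.1%, Lender B 194/328 = 59.1% → FirstBank
LTV under 70%: FirstBank 80/110 = 72.7%, Lender B 821/1184 = 69.3% → FirstBank
Overall: FirstBank 1826/3695 = 49.4%, Lender B 1100/1774 = 62.0% → Lender B
FirstBank wins each loan-to-value group but Lender B wins overall — the comparison reverses. FirstBank's loans skew toward LTV over 85%, which has a lower base rate.

No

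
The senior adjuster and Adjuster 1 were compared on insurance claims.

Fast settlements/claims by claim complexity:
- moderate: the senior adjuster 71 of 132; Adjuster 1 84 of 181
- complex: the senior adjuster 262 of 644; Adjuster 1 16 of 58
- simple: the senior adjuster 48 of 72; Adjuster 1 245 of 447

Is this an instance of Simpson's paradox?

Yes

Moderate: the senior adjuster 71/132 = 53.8%, Adjuster 1 84/181 = 46.4% → the senior adjuster
Complex: the senior adjuster 262/644 = 40.7%, Adjuster 1 16/58 = 27.6% → the senior adjuster
Simple: the senior adjuster 48/72 = 66.7%, Adjuster 1 245/447 = 54.8% → the senior adjuster
Overall: the senior adjuster 381/848 = 44.9%, Adjuster 1 345/686 = 50.3% → Adjuster 1
The senior adjuster wins each claim group but Adjuster 1 wins overall — the comparison reverses. The senior adjuster's claims skew toward complex, which has a lower base rate.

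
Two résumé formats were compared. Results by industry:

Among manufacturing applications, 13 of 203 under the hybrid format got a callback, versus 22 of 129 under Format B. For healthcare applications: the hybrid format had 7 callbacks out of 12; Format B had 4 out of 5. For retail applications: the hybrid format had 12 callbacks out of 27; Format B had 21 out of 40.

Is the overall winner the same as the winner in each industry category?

Yes

Manufacturing: the hybrid format 13/203 = 6.4%, Format B 22/129 = 17.1% → Format B
Healthcare: the hybrid format 7/12 = 58.3%, Format B 4/5 = 80.0% → Format B
Retail: the hybrid format 12/27 = 44.4%, Format B 21/40 = 52.5% → Format B
Overall: the hybrid format 32/242 = 13.2%, Format B 47/174 = 27.0% → Format B
Format B wins overall and in every industry group — no reversal.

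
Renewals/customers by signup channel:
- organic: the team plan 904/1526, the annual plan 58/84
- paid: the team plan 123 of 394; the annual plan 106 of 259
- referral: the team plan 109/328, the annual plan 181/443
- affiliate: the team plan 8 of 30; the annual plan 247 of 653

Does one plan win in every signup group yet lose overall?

Organic: the team plan 904/1526 = 59.2%, the annual plan 58/84 = 69.0% → the annual plan
Paid: the team plan 123/394 = 31.2%, the annual plan 106/259 = 40.9% → the annual plan
Referral: the team plan 109/328 = 33.2%, the annual plan 181/443 = 40.9% → the annual plan
Affiliate: the team plan 8/30 = 26.7%, the annual plan 247/653 = 37.8% → the annual plan
Overall: the team plan 1144/2278 = 50.2%, the annual plan 592/1439 = 41.1% → the team plan
The annual plan wins each signup group but the team plan wins overall — the comparison reverses. The annual plan's customers skew toward affiliate, which has a lower base rate.

Yes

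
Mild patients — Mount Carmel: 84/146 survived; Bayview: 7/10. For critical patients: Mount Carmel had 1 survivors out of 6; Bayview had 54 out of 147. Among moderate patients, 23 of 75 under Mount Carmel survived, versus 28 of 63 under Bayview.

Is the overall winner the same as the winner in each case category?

Mild: Mount Carmel 84/146 = 57.5%, Bayview 7/10 = 70.0% → Bayview
Critical: Mount Carmel 1/6 = 16.7%, Bayview 54/147 = 36.7% → Bayview
Moderate: Mount Carmel 23/75 = 30.7%, Bayview 28/63 = 44.4% → Bayview
Overall: Mount Carmel 108/227 = 47.6%, Bayview 89/220 = 40.5% → Mount Carmel
Bayview wins each case group but Mount Carmel wins overall — the comparison reverses. Bayview's patients skew toward critical, which has a lower base rate.

No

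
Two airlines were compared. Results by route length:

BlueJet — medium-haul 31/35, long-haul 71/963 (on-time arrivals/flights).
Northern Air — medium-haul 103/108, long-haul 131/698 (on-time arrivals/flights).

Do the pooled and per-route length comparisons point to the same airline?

Yes

Medium-haul: BlueJet 31/35 = 88.6%, Northern Air 103/108 = 95.4% → Northern Air
Long-haul: BlueJet 71/963 = 7.4%, Northern Air 131/698 = 18.8% → Northern Air
Overall: BlueJet 102/998 = 10.2%, Northern Air 234/806 = 29.0% → Northern Air
Northern Air wins overall and in every route group — no reversal.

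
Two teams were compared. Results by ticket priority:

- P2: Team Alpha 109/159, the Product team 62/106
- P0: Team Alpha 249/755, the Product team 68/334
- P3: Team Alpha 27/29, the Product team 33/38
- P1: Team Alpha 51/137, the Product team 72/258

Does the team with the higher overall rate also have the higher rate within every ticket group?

Yes

P2: Team Alpha 109/159 = 68.6%, the Product team 62/106 = 58.5% → Team Alpha
P0: Team Alpha 249/755 = 33.0%, the Product team 68/334 = 20.4% → Team Alpha
P3: Team Alpha 27/29 = 93.1%, the Product team 33/38 = 86.8% → Team Alpha
P1: Team Alpha 51/137 = 37.2%, the Product team 72/258 = 27.9% → Team Alpha
Overall: Team Alpha 436/1080 = 40.4%, the Product team 235/736 = 31.9% → Team Alpha
Team Alpha wins overall and in every ticket group — no reversal.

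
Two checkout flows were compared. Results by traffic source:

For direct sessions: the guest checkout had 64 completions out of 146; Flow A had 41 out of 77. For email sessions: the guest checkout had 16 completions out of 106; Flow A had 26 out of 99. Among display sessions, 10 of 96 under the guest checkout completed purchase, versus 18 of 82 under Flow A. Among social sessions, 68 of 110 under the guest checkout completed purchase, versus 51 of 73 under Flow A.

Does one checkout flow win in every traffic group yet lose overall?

No

Direct: the guest checkout 64/146 = 43.8%, Flow A 41/77 = 53.2% → Flow A
Email: the guest checkout 16/106 = 15.1%, Flow A 26/99 = 26.3% → Flow A
Display: the guest checkout 10/96 = 10.4%, Flow A 18/82 = 22.0% → Flow A
Social: the guest checkout 68/110 = 61.8%, Flow A 51/73 = 69.9% → Flow A
Overall: the guest checkout 158/458 = 34.5%, Flow A 136/331 = 41.1% → Flow A
Flow A wins overall and in every traffic group — no reversal.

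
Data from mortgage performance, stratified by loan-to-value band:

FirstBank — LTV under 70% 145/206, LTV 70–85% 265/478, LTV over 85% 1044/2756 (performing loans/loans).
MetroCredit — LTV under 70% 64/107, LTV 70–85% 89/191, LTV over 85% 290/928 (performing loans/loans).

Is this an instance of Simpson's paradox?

LTV under 70%: FirstBank 145/206 = 70.4%, MetroCredit 64/107 = 59.8% → FirstBank
LTV 70–85%: FirstBank 265/478 = 55.4%, MetroCredit 89/191 = 46.6% → FirstBank
LTV over 85%: FirstBank 1044/2756 = 37.9%, MetroCredit 290/928 = 31.2% → FirstBank
Overall: FirstBank 1454/3440 = 42.3%, MetroCredit 443/1226 = 36.1% → FirstBank
FirstBank wins overall and in every loan-to-value group — no reversal.

No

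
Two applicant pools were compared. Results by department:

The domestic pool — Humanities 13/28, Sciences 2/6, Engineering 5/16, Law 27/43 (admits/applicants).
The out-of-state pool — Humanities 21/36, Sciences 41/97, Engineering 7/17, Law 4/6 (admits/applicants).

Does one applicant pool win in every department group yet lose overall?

Yes

Humanities: the domestic pool 13/28 = 46.4%, the out-of-state pool 21/36 = 58.3% → the out-of-state pool
Sciences: the domestic pool 2/6 = 33.3%, the out-of-state pool 41/97 = 42.3% → the out-of-state pool
Engineering: the domestic pool 5/16 = 31.2%, the out-of-state pool 7/17 = 41.2% → the out-of-state pool
Law: the domestic pool 27/43 = 62.8%, the out-of-state pool 4/6 = 66.7% → the out-of-state pool
Overall: the domestic pool 47/93 = 50.5%, the out-of-state pool 73/156 = 46.8% → the domestic pool
The out-of-state pool wins each department group but the domestic pool wins overall — the comparison reverses. The out-of-state pool's applicants skew toward Sciences, which has a lower base rate.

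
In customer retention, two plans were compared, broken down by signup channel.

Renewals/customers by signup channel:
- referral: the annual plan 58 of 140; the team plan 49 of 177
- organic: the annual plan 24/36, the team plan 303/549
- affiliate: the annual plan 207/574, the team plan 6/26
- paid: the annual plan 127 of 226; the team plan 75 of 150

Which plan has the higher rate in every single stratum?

Referral: the annual plan 58/140 = 41.4%, the team plan 49/177 = 27.7% → the annual plan
Organic: the annual plan 24/36 = 66.7%, the team plan 303/549 = 55.2% → the annual plan
Affiliate: the annual plan 207/574 = 36.1%, the team plan 6/26 = 23.1% → the annual plan
Paid: the annual plan 127/226 = 56.2%, the team plan 75/150 = 50.0% → the annual plan
The annual plan has the higher rate in all 4 groups.

the annual plan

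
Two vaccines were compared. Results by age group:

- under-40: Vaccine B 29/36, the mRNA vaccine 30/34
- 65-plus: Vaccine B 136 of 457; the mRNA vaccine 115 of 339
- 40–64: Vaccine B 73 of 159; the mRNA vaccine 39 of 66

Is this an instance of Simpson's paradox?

Under-40: Vaccine B 29/36 = 80.6%, the mRNA vaccine 30/34 = 88.2% → the mRNA vaccine
65-plus: Vaccine B 136/457 = 29.8%, the mRNA vaccine 115/339 = 33.9% → the mRNA vaccine
40–64: Vaccine B 73/159 = 45.9%, the mRNA vaccine 39/66 = 59.1% → the mRNA vaccine
Overall: Vaccine B 238/652 = 36.5%, the mRNA vaccine 184/439 = 41.9% → the mRNA vaccine
The mRNA vaccine wins overall and in every age group — no reversal.

No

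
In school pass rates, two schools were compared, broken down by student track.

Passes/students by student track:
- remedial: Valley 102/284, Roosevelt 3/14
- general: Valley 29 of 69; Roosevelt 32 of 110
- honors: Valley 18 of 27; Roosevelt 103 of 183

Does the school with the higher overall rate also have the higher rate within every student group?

No

Remedial: Valley 102/284 = 35.9%, Roosevelt 3/14 = 21.4% → Valley
General: Valley 29/69 = 42.0%, Roosevelt 32/110 = 29.1% → Valley
Honors: Valley 18/27 = 66.7%, Roosevelt 103/183 = 56.3% → Valley
Overall: Valley 149/380 = 39.2%, Roosevelt 138/307 = 45.0% → Roosevelt
Valley wins each student group but Roosevelt wins overall — the comparison reverses. Valley's students skew toward remedial, which has a lower base rate.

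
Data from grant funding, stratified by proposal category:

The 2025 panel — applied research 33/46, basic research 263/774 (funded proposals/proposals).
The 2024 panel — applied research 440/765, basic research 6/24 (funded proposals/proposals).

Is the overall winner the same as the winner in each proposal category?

Applied research: the 2025 panel 33/46 = 71.7%, the 2024 panel 440/765 = 57.5% → the 2025 panel
Basic research: the 2025 panel 263/774 = 34.0%, the 2024 panel 6/24 = 25.0% → the 2025 panel
Overall: the 2025 panel 296/820 = 36.1%, the 2024 panel 446/789 = 56.5% → the 2024 panel
The 2025 panel wins each proposal group but the 2024 panel wins overall — the comparison reverses. The 2025 panel's proposals skew toward basic research, which has a lower base rate.

No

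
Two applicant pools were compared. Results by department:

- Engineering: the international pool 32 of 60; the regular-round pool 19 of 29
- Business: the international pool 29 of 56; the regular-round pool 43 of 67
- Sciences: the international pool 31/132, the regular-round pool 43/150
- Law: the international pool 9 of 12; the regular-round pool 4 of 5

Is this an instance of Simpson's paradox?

No

Engineering: the international pool 32/60 = 53.3%, the regular-round pool 19/29 = 65.5% → the regular-round pool
Business: the international pool 29/56 = 51.8%, the regular-round pool 43/67 = 64.2% → the regular-round pool
Sciences: the international pool 31/132 = 23.5%, the regular-round pool 43/150 = 28.7% → the regular-round pool
Law: the international pool 9/12 = 75.0%, the regular-round pool 4/5 = 80.0% → the regular-round pool
Overall: the international pool 101/260 = 38.8%, the regular-round pool 109/251 = 43.4% → the regular-round pool
The regular-round pool wins overall and in every department group — no reversal.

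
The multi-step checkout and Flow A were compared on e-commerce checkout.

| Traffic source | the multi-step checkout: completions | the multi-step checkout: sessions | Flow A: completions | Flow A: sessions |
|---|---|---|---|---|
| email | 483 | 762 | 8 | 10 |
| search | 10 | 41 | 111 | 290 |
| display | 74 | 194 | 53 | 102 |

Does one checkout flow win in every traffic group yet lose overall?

Yes

Email: the multi-step checkout 483/762 = 63.4%, Flow A 8/10 = 80.0% → Flow A
Search: the multi-step checkout 10/41 = 24.4%, Flow A 111/290 = 38.3% → Flow A
Display: the multi-step checkout 74/194 = 38.1%, Flow A 53/102 = 52.0% → Flow A
Overall: the multi-step checkout 567/997 = 56.9%, Flow A 172/402 = 42.8% → the multi-step checkout
Flow A wins each traffic group but the multi-step checkout wins overall — the comparison reverses. Flow A's sessions skew toward search, which has a lower base rate.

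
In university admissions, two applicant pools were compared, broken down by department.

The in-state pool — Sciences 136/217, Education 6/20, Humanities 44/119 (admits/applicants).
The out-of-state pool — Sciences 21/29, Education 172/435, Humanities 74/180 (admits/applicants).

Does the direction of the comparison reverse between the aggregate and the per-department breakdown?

Yes

Sciences: the in-state pool 136/217 = 62.7%, the out-of-state pool 21/29 = 72.4% → the out-of-state pool
Education: the in-state pool 6/20 = 30.0%, the out-of-state pool 172/435 = 39.5% → the out-of-state pool
Humanities: the in-state pool 44/119 = 37.0%, the out-of-state pool 74/180 = 41.1% → the out-of-state pool
Overall: the in-state pool 186/356 = 52.2%, the out-of-state pool 267/644 = 41.5% → the in-state pool
The out-of-state pool wins each department group but the in-state pool wins overall — the comparison reverses. The out-of-state pool's applicants skew toward Education, which has a lower base rate.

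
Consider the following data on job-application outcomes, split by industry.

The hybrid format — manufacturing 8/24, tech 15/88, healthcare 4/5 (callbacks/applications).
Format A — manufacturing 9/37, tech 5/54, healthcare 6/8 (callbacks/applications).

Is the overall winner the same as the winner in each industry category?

Manufacturing: the hybrid format 8/24 = 33.3%, Format A 9/37 = 24.3% → the hybrid format
Tech: the hybrid format 15/88 = 17.0%, Format A 5/54 = 9.3% → the hybrid format
Healthcare: the hybrid format 4/5 = 80.0%, Format A 6/8 = 75.0% → the hybrid format
Overall: the hybrid format 27/117 = 23.1%, Format A 20/99 = 20.2% → the hybrid format
The hybrid format wins overall and in every industry group — no reversal.

Yes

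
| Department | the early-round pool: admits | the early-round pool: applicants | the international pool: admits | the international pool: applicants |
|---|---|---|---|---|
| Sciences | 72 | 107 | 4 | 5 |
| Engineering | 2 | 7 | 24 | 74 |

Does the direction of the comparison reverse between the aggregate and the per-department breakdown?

Sciences: the early-round pool 72/107 = 67.3%, the international pool 4/5 = 80.0% → the international pool
Engineering: the early-round pool 2/7 = 28.6%, the international pool 24/74 = 32.4% → the international pool
Overall: the early-round pool 74/114 = 64.9%, the international pool 28/79 = 35.4% → the early-round pool
The international pool wins each department group but the early-round pool wins overall — the comparison reverses. The international pool's applicants skew toward Engineering, which has a lower base rate.

Yes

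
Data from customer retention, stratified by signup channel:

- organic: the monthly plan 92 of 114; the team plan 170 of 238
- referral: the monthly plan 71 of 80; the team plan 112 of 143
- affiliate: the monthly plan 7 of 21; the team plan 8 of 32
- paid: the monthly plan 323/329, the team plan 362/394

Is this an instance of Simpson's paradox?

No

Organic: the monthly plan 92/114 = 80.7%, the team plan 170/238 = 71.4% → the monthly plan
Referral: the monthly plan 71/80 = 88.8%, the team plan 112/143 = 78.3% → the monthly plan
Affiliate: the monthly plan 7/21 = 33.3%, the team plan 8/32 = 25.0% → the monthly plan
Paid: the monthly plan 323/329 = 98.2%, the team plan 362/394 = 91.9% → the monthly plan
Overall: the monthly plan 493/544 = 90.6%, the team plan 652/807 = 80.8% → the monthly plan
The monthly plan wins overall and in every signup group — no reversal.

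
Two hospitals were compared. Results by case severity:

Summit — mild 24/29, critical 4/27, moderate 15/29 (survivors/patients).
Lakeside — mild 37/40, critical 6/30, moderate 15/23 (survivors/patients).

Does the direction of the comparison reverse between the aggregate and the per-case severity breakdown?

Mild: Summit 24/29 = 82.8%, Lakeside 37/40 = 92.5% → Lakeside
Critical: Summit 4/27 = 14.8%, Lakeside 6/30 = 20.0% → Lakeside
Moderate: Summit 15/29 = 51.7%, Lakeside 15/23 = 65.2% → Lakeside
Overall: Summit 43/85 = 50.6%, Lakeside 58/93 = 62.4% → Lakeside
Lakeside wins overall and in every case group — no reversal.

No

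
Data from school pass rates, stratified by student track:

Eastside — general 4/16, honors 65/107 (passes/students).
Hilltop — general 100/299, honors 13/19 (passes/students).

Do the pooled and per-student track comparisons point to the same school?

No

General: Eastside 4/16 = 25.0%, Hilltop 100/299 = 33.4% → Hilltop
Honors: Eastside 65/107 = 60.7%, Hilltop 13/19 = 68.4% → Hilltop
Overall: Eastside 69/123 = 56.1%, Hilltop 113/318 = 35.5% → Eastside
Hilltop wins each student group but Eastside wins overall — the comparison reverses. Hilltop's students skew toward general, which has a lower base rate.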